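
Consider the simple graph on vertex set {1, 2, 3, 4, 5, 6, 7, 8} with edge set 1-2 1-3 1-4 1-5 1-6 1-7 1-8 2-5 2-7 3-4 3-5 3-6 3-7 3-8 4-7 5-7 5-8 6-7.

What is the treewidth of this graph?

A width-3 tree decomposition is:
Bags: B1 = {1, 3, 5, 7}  B2 = {1, 3, 6, 7}  B3 = {1, 3, 5, 8}  B4 = {1, 2, 5, 7}  B5 = {1, 3, 4, 7}
Tree: B1–B2, B1–B3, B1–B4, B2–B5
Every bag has size at most 4, so the width is 4 − 1 = 3 and tw(G) ≤ 3. For the lower bound, the 4 vertices {1, 2, 5, 7} are pairwise adjacent, and any tree decomposition puts a clique entirely inside one bag — forcing width ≥ 3. The upper and lower bounds meet at 3, so that is the treewidth.

3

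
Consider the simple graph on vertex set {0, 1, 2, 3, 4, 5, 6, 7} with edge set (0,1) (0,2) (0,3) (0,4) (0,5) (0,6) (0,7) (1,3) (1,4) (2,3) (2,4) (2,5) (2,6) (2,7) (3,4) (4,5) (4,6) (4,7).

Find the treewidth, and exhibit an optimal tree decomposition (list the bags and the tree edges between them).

Each bag holds 4 vertices, so the decomposition has width 3, which upper-bounds the treewidth. On the other hand G contains the 4-clique {0, 1, 3, 4}. A clique must lie in a single bag of any decomposition, so no decomposition can have width below 3. Hence tw(G) = 3 exactly.

Treewidth 3.
Bags: B1 = {0, 1, 3, 4}  B2 = {0, 2, 3, 4}  B3 = {0, 2, 4, 5}  B4 = {0, 2, 4, 7}  B5 = {0, 2, 4, 6}
Tree: B1–B2, B2–B3, B3–B4, B4–B5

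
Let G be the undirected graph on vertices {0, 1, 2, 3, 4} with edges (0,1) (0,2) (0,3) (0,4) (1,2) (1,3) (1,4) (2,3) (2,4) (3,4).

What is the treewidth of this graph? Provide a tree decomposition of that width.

A single bag containing all 5 vertices is trivially a valid decomposition of width 4. Conversely, {0, 1, 2, 3, 4} is a clique of size 5, and the vertices of any clique must share a bag in every tree decomposition; so some bag has ≥ 5 vertices and tw(G) ≥ 4. The upper and lower bounds meet at 4, so that is the treewidth.

Treewidth 4.
One such decomposition:
Bags: B1 = {0, 1, 2, 3, 4}
Tree: (single bag)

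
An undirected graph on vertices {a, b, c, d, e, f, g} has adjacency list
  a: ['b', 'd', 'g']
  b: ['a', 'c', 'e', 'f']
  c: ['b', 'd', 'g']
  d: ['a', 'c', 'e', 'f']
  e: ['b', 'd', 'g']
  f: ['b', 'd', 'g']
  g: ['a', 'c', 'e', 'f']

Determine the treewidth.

3

A width-3 tree decomposition is:
Bags: B1 = {a, b, d, g}  B2 = {b, d, e, g}  B3 = {b, d, f, g}  B4 = {b, c, d, g}
Tree: B1–B2, B2–B3, B3–B4
The largest bag has 4 vertices, giving width 3; this decomposition certifies tw(G) ≤ 3. For the lower bound: the 4 vertex sets {a,d}, {e,g}, {b}, {f} are disjoint, each induces a connected subgraph, and every pair is joined by at least one edge of G. Contracting each set to a single vertex therefore yields K_{4} as a minor, and since treewidth is minor-monotone, tw(G) ≥ tw(K_{4}) = 3. Therefore the treewidth is 3.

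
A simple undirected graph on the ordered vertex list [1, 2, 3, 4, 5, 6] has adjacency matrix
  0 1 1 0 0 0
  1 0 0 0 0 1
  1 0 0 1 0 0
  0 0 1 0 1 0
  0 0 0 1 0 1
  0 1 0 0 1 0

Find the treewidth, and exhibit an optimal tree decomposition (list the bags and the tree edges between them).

Treewidth 2.
One such decomposition:
Bags: B1 = {3, 4, 5}  B2 = {3, 5, 6}  B3 = {2, 3, 6}  B4 = {1, 2, 3}
Tree: B1–B2, B2–B3, B3–B4

Each bag holds 3 vertices, so the decomposition has width 2, which upper-bounds the treewidth. Since 3–4–5–6–2–1–3 is a cycle in G, G is not acyclic. Forests are exactly the graphs of treewidth ≤ 1, so tw(G) ≥ 2. Combining the bounds, tw(G) = 2.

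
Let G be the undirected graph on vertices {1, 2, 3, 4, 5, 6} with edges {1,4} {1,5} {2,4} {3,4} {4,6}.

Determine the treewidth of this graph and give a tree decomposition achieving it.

Every bag has size at most 2, so the width is 2 − 1 = 1 and tw(G) ≤ 1. G has an edge, so its treewidth is at least 1. Combining the bounds, tw(G) = 1.

Treewidth 1.
One such decomposition:
Bags: B1 = {3, 4}  B2 = {1, 4}  B3 = {2, 4}  B4 = {4, 6}  B5 = {1, 5}
Tree: B1–B2, B1–B3, B1–B4, B2–B5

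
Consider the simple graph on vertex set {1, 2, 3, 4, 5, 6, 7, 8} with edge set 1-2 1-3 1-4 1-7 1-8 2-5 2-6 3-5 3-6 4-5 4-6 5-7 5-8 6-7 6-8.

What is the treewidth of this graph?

A width-3 tree decomposition is:
Bags: B1 = {1, 2, 5, 6}  B2 = {1, 5, 6, 8}  B3 = {1, 4, 5, 6}  B4 = {1, 3, 5, 6}  B5 = {1, 5, 6, 7}
Tree: B1–B2, B2–B3, B3–B4, B4–B5
Every bag has size at most 4, so the width is 4 − 1 = 3 and tw(G) ≤ 3. For the lower bound: the 4 vertex sets {2,6}, {1,8}, {5}, {4} are disjoint, each induces a connected subgraph, and every pair is joined by at least one edge of G. Contracting each set to a single vertex therefore yields K_{4} as a minor, and since treewidth is minor-monotone, tw(G) ≥ tw(K_{4}) = 3. The upper and lower bounds meet at 3, so that is the treewidth.

3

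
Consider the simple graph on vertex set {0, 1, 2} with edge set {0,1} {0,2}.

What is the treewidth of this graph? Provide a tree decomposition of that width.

Treewidth 1.
One such decomposition:
Bags: B1 = {0, 1}  B2 = {0, 2}
Tree: B1–B2

Every bag has size at most 2, so the width is 2 − 1 = 1 and tw(G) ≤ 1. Since G has at least one edge (e.g. 0–1), it is not an edgeless graph, so tw(G) ≥ 1. Combining the bounds, tw(G) = 1.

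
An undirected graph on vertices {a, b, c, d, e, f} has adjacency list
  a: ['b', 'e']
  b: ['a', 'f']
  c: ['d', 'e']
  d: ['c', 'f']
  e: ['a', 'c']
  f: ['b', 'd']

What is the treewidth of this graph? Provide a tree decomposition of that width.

Every bag has size at most 3, so the width is 3 − 1 = 2 and tw(G) ≤ 2. For the lower bound, G contains the cycle c–d–f–b–a–e–c, so G is not a forest; only forests have treewidth ≤ 1, hence tw(G) ≥ 2. Hence tw(G) = 2 exactly.

Treewidth 2.
One such decomposition:
Bags: B1 = {c, d, f}  B2 = {b, c, f}  B3 = {a, b, c}  B4 = {a, c, e}
Tree: B1–B2, B2–B3, B3–B4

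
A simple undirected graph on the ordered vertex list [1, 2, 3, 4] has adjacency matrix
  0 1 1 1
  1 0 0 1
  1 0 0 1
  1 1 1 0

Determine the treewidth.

A width-2 tree decomposition is:
Bags: B1 = {1, 2, 4}  B2 = {1, 3, 4}
Tree: B1–B2
The largest bag has 3 vertices, giving width 2; this decomposition certifies tw(G) ≤ 2. Conversely, {1, 2, 4} is a clique of size 3, and the vertices of any clique must share a bag in every tree decomposition; so some bag has ≥ 3 vertices and tw(G) ≥ 2. Hence tw(G) = 2 exactly.

2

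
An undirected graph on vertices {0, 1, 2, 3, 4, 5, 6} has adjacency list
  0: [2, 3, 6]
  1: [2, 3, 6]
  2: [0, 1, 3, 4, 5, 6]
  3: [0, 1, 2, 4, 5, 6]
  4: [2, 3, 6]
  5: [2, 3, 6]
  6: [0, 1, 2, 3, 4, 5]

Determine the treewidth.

A width-3 tree decomposition is:
Bags: B1 = {0, 2, 3, 6}  B2 = {2, 3, 5, 6}  B3 = {1, 2, 3, 6}  B4 = {2, 3, 4, 6}
Tree: B1–B2, B1–B3, B2–B4
Every bag has size at most 4, so the width is 4 − 1 = 3 and tw(G) ≤ 3. On the other hand G contains the 4-clique {0, 2, 3, 6}. A clique must lie in a single bag of any decomposition, so no decomposition can have width below 3. Combining the bounds, tw(G) = 3.

3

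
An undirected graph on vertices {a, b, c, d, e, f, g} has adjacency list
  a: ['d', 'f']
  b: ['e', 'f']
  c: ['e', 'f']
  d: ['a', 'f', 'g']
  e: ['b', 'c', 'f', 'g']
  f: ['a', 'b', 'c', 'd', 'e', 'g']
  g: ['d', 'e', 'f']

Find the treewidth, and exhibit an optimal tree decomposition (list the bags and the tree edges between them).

The largest bag has 3 vertices, giving width 2; this decomposition certifies tw(G) ≤ 2. Conversely, {d, f, g} is a clique of size 3, and the vertices of any clique must share a bag in every tree decomposition; so some bag has ≥ 3 vertices and tw(G) ≥ 2. The upper and lower bounds meet at 2, so that is the treewidth.

Treewidth 2.
One optimal decomposition is:
Bags: B1 = {d, f, g}  B2 = {a, d, f}  B3 = {e, f, g}  B4 = {b, e, f}  B5 = {c, e, f}
Tree: B1–B2, B1–B3, B3–B4, B3–B5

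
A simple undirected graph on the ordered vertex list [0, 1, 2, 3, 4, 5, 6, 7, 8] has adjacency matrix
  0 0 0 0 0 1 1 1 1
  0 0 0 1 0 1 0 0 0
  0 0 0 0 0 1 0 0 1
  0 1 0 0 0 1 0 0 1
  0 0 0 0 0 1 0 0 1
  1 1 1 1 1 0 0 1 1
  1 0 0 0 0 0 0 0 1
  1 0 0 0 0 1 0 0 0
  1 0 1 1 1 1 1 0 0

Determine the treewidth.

2

A width-2 tree decomposition is:
Bags: B1 = {3, 5, 8}  B2 = {0, 5, 8}  B3 = {1, 3, 5}  B4 = {0, 5, 7}  B5 = {0, 6, 8}  B6 = {2, 5, 8}  B7 = {4, 5, 8}
Tree: B1–B2, B1–B3, B2–B4, B2–B5, B2–B6, B2–B7
Each bag holds 3 vertices, so the decomposition has width 2, which upper-bounds the treewidth. For the lower bound, the 3 vertices {0, 5, 8} are pairwise adjacent, and any tree decomposition puts a clique entirely inside one bag — forcing width ≥ 2. Combining the bounds, tw(G) = 2.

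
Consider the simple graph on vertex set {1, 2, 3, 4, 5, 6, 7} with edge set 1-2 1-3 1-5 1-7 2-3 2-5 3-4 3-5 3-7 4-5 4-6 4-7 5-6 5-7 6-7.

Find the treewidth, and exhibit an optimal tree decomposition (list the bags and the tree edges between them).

Treewidth 3.
Bags: B1 = {3, 4, 5, 7}  B2 = {4, 5, 6, 7}  B3 = {1, 3, 5, 7}  B4 = {1, 2, 3, 5}
Tree: B1–B2, B1–B3, B3–B4

Every bag has size at most 4, so the width is 4 − 1 = 3 and tw(G) ≤ 3. For the lower bound, the 4 vertices {1, 2, 3, 5} are pairwise adjacent, and any tree decomposition puts a clique entirely inside one bag — forcing width ≥ 3. The upper and lower bounds meet at 3, so that is the treewidth.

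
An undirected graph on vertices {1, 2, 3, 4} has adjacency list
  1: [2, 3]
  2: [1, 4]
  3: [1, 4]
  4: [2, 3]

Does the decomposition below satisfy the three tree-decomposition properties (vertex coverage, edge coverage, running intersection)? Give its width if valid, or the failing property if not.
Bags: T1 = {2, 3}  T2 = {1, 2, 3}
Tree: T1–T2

A tree decomposition must satisfy three properties: every vertex lies in some bag; for every edge, both endpoints lie together in some bag; and for every vertex, the bags containing it form a connected subtree. Here vertex 4 appears in no bag, so the decomposition is invalid.

No — vertex 4 appears in no bag.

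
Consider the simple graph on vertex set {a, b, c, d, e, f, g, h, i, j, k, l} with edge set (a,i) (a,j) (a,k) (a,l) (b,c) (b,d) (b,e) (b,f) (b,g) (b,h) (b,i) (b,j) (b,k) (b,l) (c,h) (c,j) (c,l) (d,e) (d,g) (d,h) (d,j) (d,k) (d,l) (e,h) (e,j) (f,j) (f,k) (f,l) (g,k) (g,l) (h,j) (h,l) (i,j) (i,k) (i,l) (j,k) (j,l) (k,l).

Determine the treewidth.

4

A width-4 tree decomposition is:
Bags: B1 = {b, d, h, j, l}  B2 = {b, c, h, j, l}  B3 = {b, d, j, k, l}  B4 = {b, d, g, k, l}  B5 = {b, f, j, k, l}  B6 = {b, i, j, k, l}  B7 = {b, d, e, h, j}  B8 = {a, i, j, k, l}
Tree: B1–B2, B1–B3, B3–B4, B3–B5, B5–B6, B1–B7, B6–B8
Each bag holds 5 vertices, so the decomposition has width 4, which upper-bounds the treewidth. For the lower bound, the 5 vertices {a, i, j, k, l} are pairwise adjacent, and any tree decomposition puts a clique entirely inside one bag — forcing width ≥ 4. Hence tw(G) = 4 exactly.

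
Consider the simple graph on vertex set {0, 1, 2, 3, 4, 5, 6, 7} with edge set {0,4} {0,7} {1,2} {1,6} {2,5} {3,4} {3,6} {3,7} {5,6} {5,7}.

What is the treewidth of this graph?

A width-2 tree decomposition is:
Bags: B1 = {1, 2, 5}  B2 = {1, 5, 6}  B3 = {5, 6, 7}  B4 = {3, 6, 7}  B5 = {0, 3, 7}  B6 = {0, 3, 4}
Tree: B1–B2, B2–B3, B3–B4, B4–B5, B5–B6
Every bag has size at most 3, so the width is 3 − 1 = 2 and tw(G) ≤ 2. Since 2–1–6–5–2 is a cycle in G, G is not acyclic. Forests are exactly the graphs of treewidth ≤ 1, so tw(G) ≥ 2. Combining the bounds, tw(G) = 2.

2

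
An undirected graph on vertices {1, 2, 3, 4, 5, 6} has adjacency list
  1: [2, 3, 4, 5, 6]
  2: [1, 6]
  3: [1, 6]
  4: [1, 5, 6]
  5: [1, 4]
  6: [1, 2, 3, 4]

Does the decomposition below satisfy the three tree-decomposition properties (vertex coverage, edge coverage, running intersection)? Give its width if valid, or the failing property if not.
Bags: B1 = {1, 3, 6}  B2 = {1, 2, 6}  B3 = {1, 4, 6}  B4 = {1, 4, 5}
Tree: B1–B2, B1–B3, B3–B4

Checking the three conditions: (i) the bags cover all of {1, 2, 3, 4, 5, 6}; (ii) for each edge, some bag contains both endpoints; (iii) the bags containing any fixed vertex form a subtree. All hold, so the decomposition is valid with width 3 − 1 = 2.

Yes; width 2.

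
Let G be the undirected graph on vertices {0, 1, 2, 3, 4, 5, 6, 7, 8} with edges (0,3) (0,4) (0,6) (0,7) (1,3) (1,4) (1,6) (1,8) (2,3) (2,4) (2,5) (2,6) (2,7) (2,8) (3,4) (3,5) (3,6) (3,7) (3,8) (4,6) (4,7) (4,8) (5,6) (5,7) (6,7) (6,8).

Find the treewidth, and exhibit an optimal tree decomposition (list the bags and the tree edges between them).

Treewidth 4.
One optimal decomposition is:
Bags: B1 = {2, 3, 4, 6, 7}  B2 = {2, 3, 5, 6, 7}  B3 = {0, 3, 4, 6, 7}  B4 = {2, 3, 4, 6, 8}  B5 = {1, 3, 4, 6, 8}
Tree: B1–B2, B1–B3, B1–B4, B4–B5

Each bag holds 5 vertices, so the decomposition has width 4, which upper-bounds the treewidth. For the lower bound, the 5 vertices {0, 3, 4, 6, 7} are pairwise adjacent, and any tree decomposition puts a clique entirely inside one bag — forcing width ≥ 4. The upper and lower bounds meet at 4, so that is the treewidth.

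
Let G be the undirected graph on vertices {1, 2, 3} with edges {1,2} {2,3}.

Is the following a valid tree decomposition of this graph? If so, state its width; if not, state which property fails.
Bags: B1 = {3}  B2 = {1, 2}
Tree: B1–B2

A tree decomposition must satisfy three properties: every vertex lies in some bag; for every edge, both endpoints lie together in some bag; and for every vertex, the bags containing it form a connected subtree. Here edge (2,3) lies in no bag, so the decomposition is invalid.

No — edge (2,3) lies in no bag.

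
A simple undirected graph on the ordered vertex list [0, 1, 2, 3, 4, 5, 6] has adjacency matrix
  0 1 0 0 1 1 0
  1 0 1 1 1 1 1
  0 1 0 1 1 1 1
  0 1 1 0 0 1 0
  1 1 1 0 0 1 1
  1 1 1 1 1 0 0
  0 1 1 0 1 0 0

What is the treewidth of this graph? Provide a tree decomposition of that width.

Treewidth 3.
One such decomposition:
Bags: B1 = {1, 2, 4, 5}  B2 = {0, 1, 4, 5}  B3 = {1, 2, 4, 6}  B4 = {1, 2, 3, 5}
Tree: B1–B2, B1–B3, B1–B4

Each bag holds 4 vertices, so the decomposition has width 3, which upper-bounds the treewidth. For the lower bound, the 4 vertices {0, 1, 4, 5} are pairwise adjacent, and any tree decomposition puts a clique entirely inside one bag — forcing width ≥ 3. The upper and lower bounds meet at 3, so that is the treewidth.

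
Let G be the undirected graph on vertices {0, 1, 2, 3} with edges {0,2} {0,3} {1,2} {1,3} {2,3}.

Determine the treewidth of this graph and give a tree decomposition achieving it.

Treewidth 2.
One optimal decomposition is:
Bags: B1 = {0, 2, 3}  B2 = {1, 2, 3}
Tree: B1–B2

Each bag holds 3 vertices, so the decomposition has width 2, which upper-bounds the treewidth. For the lower bound, the 3 vertices {0, 2, 3} are pairwise adjacent, and any tree decomposition puts a clique entirely inside one bag — forcing width ≥ 2. Combining the bounds, tw(G) = 2.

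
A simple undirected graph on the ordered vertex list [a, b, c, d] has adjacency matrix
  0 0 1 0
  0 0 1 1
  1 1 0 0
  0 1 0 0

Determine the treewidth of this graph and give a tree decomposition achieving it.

Treewidth 1.
Bags: B1 = {a, c}  B2 = {b, c}  B3 = {b, d}
Tree: B1–B2, B2–B3

The largest bag has 2 vertices, giving width 1; this decomposition certifies tw(G) ≤ 1. Any graph with an edge has treewidth ≥ 1, and G has the edge a–c. The upper and lower bounds meet at 1, so that is the treewidth.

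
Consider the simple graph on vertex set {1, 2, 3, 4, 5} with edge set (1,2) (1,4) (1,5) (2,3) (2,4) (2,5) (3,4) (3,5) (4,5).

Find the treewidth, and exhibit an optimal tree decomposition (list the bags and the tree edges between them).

Treewidth 3.
One optimal decomposition is:
Bags: B1 = {2, 3, 4, 5}  B2 = {1, 2, 4, 5}
Tree: B1–B2

The largest bag has 4 vertices, giving width 3; this decomposition certifies tw(G) ≤ 3. For the lower bound, the 4 vertices {1, 2, 4, 5} are pairwise adjacent, and any tree decomposition puts a clique entirely inside one bag — forcing width ≥ 3. Hence tw(G) = 3 exactly.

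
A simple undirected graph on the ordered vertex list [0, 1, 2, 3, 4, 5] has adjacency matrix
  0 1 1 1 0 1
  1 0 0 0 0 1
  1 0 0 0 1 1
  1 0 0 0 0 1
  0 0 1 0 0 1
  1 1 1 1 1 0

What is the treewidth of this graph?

A width-2 tree decomposition is:
Bags: B1 = {0, 1, 5}  B2 = {0, 2, 5}  B3 = {2, 4, 5}  B4 = {0, 3, 5}
Tree: B1–B2, B2–B3, B2–B4
Each bag holds 3 vertices, so the decomposition has width 2, which upper-bounds the treewidth. On the other hand G contains the 3-clique {0, 1, 5}. A clique must lie in a single bag of any decomposition, so no decomposition can have width below 2. Therefore the treewidth is 2.

2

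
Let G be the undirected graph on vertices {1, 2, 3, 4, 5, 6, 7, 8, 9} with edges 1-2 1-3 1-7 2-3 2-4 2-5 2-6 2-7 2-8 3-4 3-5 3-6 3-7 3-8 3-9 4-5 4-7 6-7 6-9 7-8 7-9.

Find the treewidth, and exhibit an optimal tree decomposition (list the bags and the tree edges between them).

Treewidth 3.
One optimal decomposition is:
Bags: B1 = {2, 3, 7, 8}  B2 = {2, 3, 6, 7}  B3 = {1, 2, 3, 7}  B4 = {2, 3, 4, 7}  B5 = {3, 6, 7, 9}  B6 = {2, 3, 4, 5}
Tree: B1–B2, B2–B3, B2–B4, B2–B5, B4–B6

Each bag holds 4 vertices, so the decomposition has width 3, which upper-bounds the treewidth. On the other hand G contains the 4-clique {3, 6, 7, 9}. A clique must lie in a single bag of any decomposition, so no decomposition can have width below 3. Hence tw(G) = 3 exactly.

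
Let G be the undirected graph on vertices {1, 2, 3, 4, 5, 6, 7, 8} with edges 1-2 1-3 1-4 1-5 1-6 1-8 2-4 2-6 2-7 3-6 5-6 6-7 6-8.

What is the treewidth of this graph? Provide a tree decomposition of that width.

Treewidth 2.
One optimal decomposition is:
Bags: B1 = {2, 6, 7}  B2 = {1, 2, 6}  B3 = {1, 6, 8}  B4 = {1, 5, 6}  B5 = {1, 2, 4}  B6 = {1, 3, 6}
Tree: B1–B2, B2–B3, B2–B4, B2–B5, B3–B6

Each bag holds 3 vertices, so the decomposition has width 2, which upper-bounds the treewidth. On the other hand G contains the 3-clique {1, 2, 4}. A clique must lie in a single bag of any decomposition, so no decomposition can have width below 2. The upper and lower bounds meet at 2, so that is the treewidth.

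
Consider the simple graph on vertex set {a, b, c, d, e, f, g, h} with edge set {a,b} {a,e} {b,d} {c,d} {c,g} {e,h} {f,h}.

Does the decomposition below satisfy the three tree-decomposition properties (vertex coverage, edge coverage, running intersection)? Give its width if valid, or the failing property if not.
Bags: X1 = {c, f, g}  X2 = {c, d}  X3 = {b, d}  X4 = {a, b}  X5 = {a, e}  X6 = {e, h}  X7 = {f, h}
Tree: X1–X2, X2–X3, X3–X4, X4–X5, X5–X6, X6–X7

A tree decomposition must satisfy three properties: every vertex lies in some bag; for every edge, both endpoints lie together in some bag; and for every vertex, the bags containing it form a connected subtree. Here bags containing vertex f are not connected in the tree, so the decomposition is invalid.

No — bags containing vertex f are not connected in the tree.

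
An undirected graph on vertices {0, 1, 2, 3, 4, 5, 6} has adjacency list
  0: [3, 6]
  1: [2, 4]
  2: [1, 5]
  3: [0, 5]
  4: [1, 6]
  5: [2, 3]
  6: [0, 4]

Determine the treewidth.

A width-2 tree decomposition is:
Bags: B1 = {1, 2, 5}  B2 = {1, 4, 5}  B3 = {4, 5, 6}  B4 = {0, 5, 6}  B5 = {0, 3, 5}
Tree: B1–B2, B2–B3, B3–B4, B4–B5
Every bag has size at most 3, so the width is 3 − 1 = 2 and tw(G) ≤ 2. The edges 5–2–1–4–6–0–3–5 form a cycle, so G is not a tree and its treewidth is at least 2. Therefore the treewidth is 2.

2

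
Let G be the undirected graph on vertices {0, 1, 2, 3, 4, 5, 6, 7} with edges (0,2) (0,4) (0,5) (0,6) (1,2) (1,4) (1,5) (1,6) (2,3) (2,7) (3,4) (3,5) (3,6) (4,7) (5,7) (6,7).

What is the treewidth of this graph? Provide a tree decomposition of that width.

Treewidth 4.
One such decomposition:
Bags: B1 = {2, 4, 5, 6, 7}  B2 = {1, 2, 4, 5, 6}  B3 = {0, 2, 4, 5, 6}  B4 = {2, 3, 4, 5, 6}
Tree: B1–B2, B2–B3, B3–B4

Every bag has size at most 5, so the width is 5 − 1 = 4 and tw(G) ≤ 4. For the lower bound: the 5 vertex sets {4,7}, {1,6}, {0,5}, {2}, {3} are disjoint, each induces a connected subgraph, and every pair is joined by at least one edge of G. Contracting each set to a single vertex therefore yields K_{5} as a minor, and since treewidth is minor-monotone, tw(G) ≥ tw(K_{5}) = 4. Therefore the treewidth is 4.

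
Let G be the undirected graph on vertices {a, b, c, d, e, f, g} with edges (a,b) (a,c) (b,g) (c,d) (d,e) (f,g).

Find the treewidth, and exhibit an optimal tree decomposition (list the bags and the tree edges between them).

Treewidth 1.
One such decomposition:
Bags: B1 = {f, g}  B2 = {b, g}  B3 = {a, b}  B4 = {a, c}  B5 = {c, d}  B6 = {d, e}
Tree: B1–B2, B2–B3, B3–B4, B4–B5, B5–B6

Each bag holds 2 vertices, so the decomposition has width 1, which upper-bounds the treewidth. G has an edge, so its treewidth is at least 1. Hence tw(G) = 1 exactly.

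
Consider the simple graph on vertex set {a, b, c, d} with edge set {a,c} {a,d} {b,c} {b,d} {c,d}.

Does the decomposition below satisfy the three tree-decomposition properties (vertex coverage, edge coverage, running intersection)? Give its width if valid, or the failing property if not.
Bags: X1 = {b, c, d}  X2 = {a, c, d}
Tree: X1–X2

Every vertex of G appears in some bag (union = {a, b, c, d}); every edge is covered by a bag; and for each vertex v the set of bags containing v is connected in the bag tree. The decomposition is therefore valid. The largest bag has 3 vertices, so the width is 2.

Yes; width 2.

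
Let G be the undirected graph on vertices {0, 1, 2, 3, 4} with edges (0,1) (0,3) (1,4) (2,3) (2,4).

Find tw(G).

A width-2 tree decomposition is:
Bags: B1 = {2, 3, 4}  B2 = {1, 3, 4}  B3 = {0, 1, 3}
Tree: B1–B2, B2–B3
The largest bag has 3 vertices, giving width 2; this decomposition certifies tw(G) ≤ 2. For the lower bound, G contains the cycle 3–2–4–1–0–3, so G is not a forest; only forests have treewidth ≤ 1, hence tw(G) ≥ 2. The upper and lower bounds meet at 2, so that is the treewidth.

2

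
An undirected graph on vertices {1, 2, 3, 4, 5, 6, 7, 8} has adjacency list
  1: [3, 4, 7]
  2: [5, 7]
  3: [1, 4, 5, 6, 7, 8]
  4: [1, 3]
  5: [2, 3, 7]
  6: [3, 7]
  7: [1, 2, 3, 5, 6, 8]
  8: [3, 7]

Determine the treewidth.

2

A width-2 tree decomposition is:
Bags: B1 = {1, 3, 7}  B2 = {3, 6, 7}  B3 = {1, 3, 4}  B4 = {3, 5, 7}  B5 = {2, 5, 7}  B6 = {3, 7, 8}
Tree: B1–B2, B1–B3, B2–B4, B4–B5, B2–B6
Each bag holds 3 vertices, so the decomposition has width 2, which upper-bounds the treewidth. For the lower bound, the 3 vertices {2, 5, 7} are pairwise adjacent, and any tree decomposition puts a clique entirely inside one bag — forcing width ≥ 2. The upper and lower bounds meet at 2, so that is the treewidth.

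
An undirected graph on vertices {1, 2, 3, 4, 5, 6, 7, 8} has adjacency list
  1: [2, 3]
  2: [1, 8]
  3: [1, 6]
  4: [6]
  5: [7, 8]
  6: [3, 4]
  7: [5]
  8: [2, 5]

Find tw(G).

1

A width-1 tree decomposition is:
Bags: B1 = {4, 6}  B2 = {3, 6}  B3 = {1, 3}  B4 = {1, 2}  B5 = {2, 8}  B6 = {5, 8}  B7 = {5, 7}
Tree: B1–B2, B2–B3, B3–B4, B4–B5, B5–B6, B6–B7
Each bag holds 2 vertices, so the decomposition has width 1, which upper-bounds the treewidth. G has an edge, so its treewidth is at least 1. Combining the bounds, tw(G) = 1.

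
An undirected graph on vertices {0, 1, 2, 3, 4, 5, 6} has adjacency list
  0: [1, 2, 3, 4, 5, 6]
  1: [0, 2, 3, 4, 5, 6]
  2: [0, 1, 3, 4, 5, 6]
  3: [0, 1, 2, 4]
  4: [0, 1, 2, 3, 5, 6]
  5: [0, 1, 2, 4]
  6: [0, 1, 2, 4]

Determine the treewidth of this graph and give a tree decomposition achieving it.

The largest bag has 5 vertices, giving width 4; this decomposition certifies tw(G) ≤ 4. Conversely, {0, 1, 2, 3, 4} is a clique of size 5, and the vertices of any clique must share a bag in every tree decomposition; so some bag has ≥ 5 vertices and tw(G) ≥ 4. The upper and lower bounds meet at 4, so that is the treewidth.

Treewidth 4.
Bags: B1 = {0, 1, 2, 4, 5}  B2 = {0, 1, 2, 3, 4}  B3 = {0, 1, 2, 4, 6}
Tree: B1–B2, B2–B3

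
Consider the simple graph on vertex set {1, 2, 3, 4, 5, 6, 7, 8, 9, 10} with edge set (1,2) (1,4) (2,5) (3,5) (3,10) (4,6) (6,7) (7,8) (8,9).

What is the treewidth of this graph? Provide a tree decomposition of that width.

Each bag holds 2 vertices, so the decomposition has width 1, which upper-bounds the treewidth. Any graph with an edge has treewidth ≥ 1, and G has the edge 10–3. Hence tw(G) = 1 exactly.

Treewidth 1.
One such decomposition:
Bags: B1 = {3, 10}  B2 = {3, 5}  B3 = {2, 5}  B4 = {1, 2}  B5 = {1, 4}  B6 = {4, 6}  B7 = {6, 7}  B8 = {7, 8}  B9 = {8, 9}
Tree: B1–B2, B2–B3, B3–B4, B4–B5, B5–B6, B6–B7, B7–B8, B8–B9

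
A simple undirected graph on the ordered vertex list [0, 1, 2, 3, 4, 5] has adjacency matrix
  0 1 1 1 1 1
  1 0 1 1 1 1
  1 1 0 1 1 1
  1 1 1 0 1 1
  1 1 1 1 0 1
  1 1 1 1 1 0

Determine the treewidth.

5

A width-5 tree decomposition is:
Bags: B1 = {0, 1, 2, 3, 4, 5}
Tree: (single bag)
With just one bag of size 6, the width is 6 − 1 = 5, so tw(G) ≤ 5. For the lower bound, the 6 vertices {0, 1, 2, 3, 4, 5} are pairwise adjacent, and any tree decomposition puts a clique entirely inside one bag — forcing width ≥ 5. The upper and lower bounds meet at 5, so that is the treewidth.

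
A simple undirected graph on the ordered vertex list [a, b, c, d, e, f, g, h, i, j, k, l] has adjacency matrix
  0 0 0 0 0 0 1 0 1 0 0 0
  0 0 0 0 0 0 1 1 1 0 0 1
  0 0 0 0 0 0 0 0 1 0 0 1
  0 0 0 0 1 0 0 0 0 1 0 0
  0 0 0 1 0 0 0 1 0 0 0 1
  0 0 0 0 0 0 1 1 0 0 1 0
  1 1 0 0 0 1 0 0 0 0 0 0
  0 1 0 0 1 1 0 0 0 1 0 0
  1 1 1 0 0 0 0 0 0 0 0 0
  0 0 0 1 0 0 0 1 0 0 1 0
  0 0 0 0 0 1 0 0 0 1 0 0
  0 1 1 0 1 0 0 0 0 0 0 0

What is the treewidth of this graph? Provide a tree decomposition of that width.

Treewidth 3.
Bags: B1 = {d, f, j, k}  B2 = {d, f, h, j}  B3 = {d, e, f, h}  B4 = {e, f, g, h}  B5 = {b, e, g, h}  B6 = {b, e, g, l}  B7 = {a, b, g, l}  B8 = {a, b, i, l}  B9 = {a, c, i, l}
Tree: B1–B2, B2–B3, B3–B4, B4–B5, B5–B6, B6–B7, B7–B8, B8–B9

Every bag has size at most 4, so the width is 4 − 1 = 3 and tw(G) ≤ 3. For the lower bound: the 4 vertex sets {d,j,k}, {f}, {h}, {b,e,g,l} are disjoint, each induces a connected subgraph, and every pair is joined by at least one edge of G. Contracting each set to a single vertex therefore yields K_{4} as a minor, and since treewidth is minor-monotone, tw(G) ≥ tw(K_{4}) = 3. Combining the bounds, tw(G) = 3.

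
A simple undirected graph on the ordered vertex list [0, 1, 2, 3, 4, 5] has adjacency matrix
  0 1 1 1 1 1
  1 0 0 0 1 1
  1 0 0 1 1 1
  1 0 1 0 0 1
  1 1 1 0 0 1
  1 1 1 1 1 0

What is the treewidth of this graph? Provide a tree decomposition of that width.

Each bag holds 4 vertices, so the decomposition has width 3, which upper-bounds the treewidth. On the other hand G contains the 4-clique {0, 1, 4, 5}. A clique must lie in a single bag of any decomposition, so no decomposition can have width below 3. Hence tw(G) = 3 exactly.

Treewidth 3.
One optimal decomposition is:
Bags: B1 = {0, 2, 3, 5}  B2 = {0, 2, 4, 5}  B3 = {0, 1, 4, 5}
Tree: B1–B2, B2–B3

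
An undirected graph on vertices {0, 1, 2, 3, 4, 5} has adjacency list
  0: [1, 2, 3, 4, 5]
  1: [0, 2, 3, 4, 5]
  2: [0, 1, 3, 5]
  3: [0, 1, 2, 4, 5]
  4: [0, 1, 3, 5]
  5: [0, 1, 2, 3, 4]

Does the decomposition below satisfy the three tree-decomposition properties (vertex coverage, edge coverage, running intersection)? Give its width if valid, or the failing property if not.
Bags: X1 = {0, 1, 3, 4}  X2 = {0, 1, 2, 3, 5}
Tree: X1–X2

A tree decomposition must satisfy three properties: every vertex lies in some bag; for every edge, both endpoints lie together in some bag; and for every vertex, the bags containing it form a connected subtree. Here edge (5,4) lies in no bag, so the decomposition is invalid.

No — edge (5,4) lies in no bag.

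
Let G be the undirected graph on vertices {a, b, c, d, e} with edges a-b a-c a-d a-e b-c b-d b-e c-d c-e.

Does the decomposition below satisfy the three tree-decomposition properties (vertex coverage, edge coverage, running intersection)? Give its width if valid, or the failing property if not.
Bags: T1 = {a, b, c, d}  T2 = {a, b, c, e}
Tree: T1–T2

Yes; width 3.

Vertex coverage: the bags together contain {a, b, c, d, e}, the full vertex set. Edge coverage: each edge of G has both endpoints in at least one bag. Running intersection: for every vertex, the bags containing it form a connected subtree. All three properties hold, so this is a valid tree decomposition of width max|bag| − 1 = 3, and hence tw(G) ≤ 3.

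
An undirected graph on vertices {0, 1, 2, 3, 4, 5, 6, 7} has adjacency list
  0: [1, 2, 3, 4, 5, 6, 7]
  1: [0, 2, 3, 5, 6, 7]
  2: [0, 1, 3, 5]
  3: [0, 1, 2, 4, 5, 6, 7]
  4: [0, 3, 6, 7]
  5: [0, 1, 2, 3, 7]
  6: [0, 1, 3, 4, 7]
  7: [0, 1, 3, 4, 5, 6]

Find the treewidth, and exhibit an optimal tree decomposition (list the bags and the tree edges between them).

The largest bag has 5 vertices, giving width 4; this decomposition certifies tw(G) ≤ 4. On the other hand G contains the 5-clique {0, 1, 2, 3, 5}. A clique must lie in a single bag of any decomposition, so no decomposition can have width below 4. The upper and lower bounds meet at 4, so that is the treewidth.

Treewidth 4.
One such decomposition:
Bags: B1 = {0, 1, 3, 6, 7}  B2 = {0, 3, 4, 6, 7}  B3 = {0, 1, 3, 5, 7}  B4 = {0, 1, 2, 3, 5}
Tree: B1–B2, B1–B3, B3–B4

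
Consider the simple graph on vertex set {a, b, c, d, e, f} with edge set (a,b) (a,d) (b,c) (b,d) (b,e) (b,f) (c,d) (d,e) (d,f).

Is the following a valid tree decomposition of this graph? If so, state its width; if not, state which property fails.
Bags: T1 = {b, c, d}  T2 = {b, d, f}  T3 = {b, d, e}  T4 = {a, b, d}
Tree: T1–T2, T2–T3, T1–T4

Yes; width 2.

Checking the three conditions: (i) the bags cover all of {a, b, c, d, e, f}; (ii) for each edge, some bag contains both endpoints; (iii) the bags containing any fixed vertex form a subtree. All hold, so the decomposition is valid with width 3 − 1 = 2.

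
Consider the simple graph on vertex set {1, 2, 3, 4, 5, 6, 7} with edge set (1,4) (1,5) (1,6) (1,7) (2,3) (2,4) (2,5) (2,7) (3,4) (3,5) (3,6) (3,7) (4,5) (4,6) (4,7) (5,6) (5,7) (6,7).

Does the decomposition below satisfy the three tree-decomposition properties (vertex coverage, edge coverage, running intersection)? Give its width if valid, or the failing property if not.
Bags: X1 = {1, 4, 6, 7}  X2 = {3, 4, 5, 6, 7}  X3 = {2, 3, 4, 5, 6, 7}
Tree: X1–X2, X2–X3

A tree decomposition must satisfy three properties: every vertex lies in some bag; for every edge, both endpoints lie together in some bag; and for every vertex, the bags containing it form a connected subtree. Here edge (5,1) lies in no bag, so the decomposition is invalid.

No — edge (5,1) lies in no bag.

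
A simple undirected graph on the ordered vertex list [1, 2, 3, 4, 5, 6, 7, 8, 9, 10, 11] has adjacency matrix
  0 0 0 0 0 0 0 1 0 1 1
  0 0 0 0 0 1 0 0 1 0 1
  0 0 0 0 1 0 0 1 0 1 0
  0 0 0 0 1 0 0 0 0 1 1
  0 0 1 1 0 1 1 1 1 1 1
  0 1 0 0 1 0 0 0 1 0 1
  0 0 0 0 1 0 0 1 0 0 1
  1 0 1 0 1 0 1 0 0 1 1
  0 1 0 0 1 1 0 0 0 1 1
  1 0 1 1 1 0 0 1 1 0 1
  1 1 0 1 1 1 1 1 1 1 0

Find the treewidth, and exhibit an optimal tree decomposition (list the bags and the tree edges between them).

Treewidth 3.
One such decomposition:
Bags: B1 = {4, 5, 10, 11}  B2 = {5, 8, 10, 11}  B3 = {5, 9, 10, 11}  B4 = {5, 6, 9, 11}  B5 = {2, 6, 9, 11}  B6 = {3, 5, 8, 10}  B7 = {5, 7, 8, 11}  B8 = {1, 8, 10, 11}
Tree: B1–B2, B2–B3, B3–B4, B4–B5, B2–B6, B2–B7, B2–B8

Each bag holds 4 vertices, so the decomposition has width 3, which upper-bounds the treewidth. On the other hand G contains the 4-clique {1, 8, 10, 11}. A clique must lie in a single bag of any decomposition, so no decomposition can have width below 3. The upper and lower bounds meet at 3, so that is the treewidth.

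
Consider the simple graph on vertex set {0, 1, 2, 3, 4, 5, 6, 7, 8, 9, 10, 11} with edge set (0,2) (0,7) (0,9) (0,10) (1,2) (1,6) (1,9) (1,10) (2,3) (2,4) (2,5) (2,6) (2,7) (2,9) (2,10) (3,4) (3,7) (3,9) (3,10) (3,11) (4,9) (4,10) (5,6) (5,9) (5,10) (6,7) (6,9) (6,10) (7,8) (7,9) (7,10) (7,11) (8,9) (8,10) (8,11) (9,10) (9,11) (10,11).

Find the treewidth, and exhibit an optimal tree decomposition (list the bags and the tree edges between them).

Each bag holds 5 vertices, so the decomposition has width 4, which upper-bounds the treewidth. For the lower bound, the 5 vertices {7, 8, 9, 10, 11} are pairwise adjacent, and any tree decomposition puts a clique entirely inside one bag — forcing width ≥ 4. Therefore the treewidth is 4.

Treewidth 4.
One optimal decomposition is:
Bags: B1 = {2, 6, 7, 9, 10}  B2 = {2, 5, 6, 9, 10}  B3 = {2, 3, 7, 9, 10}  B4 = {3, 7, 9, 10, 11}  B5 = {7, 8, 9, 10, 11}  B6 = {2, 3, 4, 9, 10}  B7 = {1, 2, 6, 9, 10}  B8 = {0, 2, 7, 9, 10}
Tree: B1–B2, B1–B3, B3–B4, B4–B5, B3–B6, B2–B7, B3–B8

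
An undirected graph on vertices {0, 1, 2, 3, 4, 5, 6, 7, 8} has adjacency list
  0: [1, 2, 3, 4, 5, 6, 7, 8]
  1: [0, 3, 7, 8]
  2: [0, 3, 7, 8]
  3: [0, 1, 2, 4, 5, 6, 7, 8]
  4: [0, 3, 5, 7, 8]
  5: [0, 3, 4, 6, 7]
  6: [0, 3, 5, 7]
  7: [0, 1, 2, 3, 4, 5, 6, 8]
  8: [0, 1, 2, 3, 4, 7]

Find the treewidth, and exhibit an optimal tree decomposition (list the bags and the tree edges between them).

Each bag holds 5 vertices, so the decomposition has width 4, which upper-bounds the treewidth. Conversely, {0, 1, 3, 7, 8} is a clique of size 5, and the vertices of any clique must share a bag in every tree decomposition; so some bag has ≥ 5 vertices and tw(G) ≥ 4. The upper and lower bounds meet at 4, so that is the treewidth.

Treewidth 4.
Bags: B1 = {0, 2, 3, 7, 8}  B2 = {0, 3, 4, 7, 8}  B3 = {0, 1, 3, 7, 8}  B4 = {0, 3, 4, 5, 7}  B5 = {0, 3, 5, 6, 7}
Tree: B1–B2, B2–B3, B2–B4, B4–B5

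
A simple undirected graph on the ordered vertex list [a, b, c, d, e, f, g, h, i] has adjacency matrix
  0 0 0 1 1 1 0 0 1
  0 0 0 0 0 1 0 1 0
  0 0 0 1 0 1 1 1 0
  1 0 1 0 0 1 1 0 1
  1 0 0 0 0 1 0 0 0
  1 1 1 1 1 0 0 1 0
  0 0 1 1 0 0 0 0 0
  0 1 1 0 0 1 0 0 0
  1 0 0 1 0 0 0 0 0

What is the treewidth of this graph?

2

A width-2 tree decomposition is:
Bags: B1 = {a, d, f}  B2 = {c, d, f}  B3 = {c, f, h}  B4 = {b, f, h}  B5 = {a, e, f}  B6 = {a, d, i}  B7 = {c, d, g}
Tree: B1–B2, B2–B3, B3–B4, B1–B5, B1–B6, B2–B7
Each bag holds 3 vertices, so the decomposition has width 2, which upper-bounds the treewidth. Conversely, {c, d, g} is a clique of size 3, and the vertices of any clique must share a bag in every tree decomposition; so some bag has ≥ 3 vertices and tw(G) ≥ 2. Hence tw(G) = 2 exactly.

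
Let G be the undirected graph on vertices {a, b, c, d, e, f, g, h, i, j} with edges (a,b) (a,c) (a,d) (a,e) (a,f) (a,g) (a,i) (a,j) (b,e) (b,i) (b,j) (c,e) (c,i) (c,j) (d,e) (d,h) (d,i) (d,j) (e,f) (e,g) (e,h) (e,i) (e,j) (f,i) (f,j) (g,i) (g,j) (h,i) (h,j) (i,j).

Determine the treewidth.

4

A width-4 tree decomposition is:
Bags: B1 = {a, d, e, i, j}  B2 = {a, b, e, i, j}  B3 = {a, e, f, i, j}  B4 = {a, e, g, i, j}  B5 = {a, c, e, i, j}  B6 = {d, e, h, i, j}
Tree: B1–B2, B1–B3, B3–B4, B2–B5, B1–B6
Every bag has size at most 5, so the width is 5 − 1 = 4 and tw(G) ≤ 4. Conversely, {d, e, h, i, j} is a clique of size 5, and the vertices of any clique must share a bag in every tree decomposition; so some bag has ≥ 5 vertices and tw(G) ≥ 4. Hence tw(G) = 4 exactly.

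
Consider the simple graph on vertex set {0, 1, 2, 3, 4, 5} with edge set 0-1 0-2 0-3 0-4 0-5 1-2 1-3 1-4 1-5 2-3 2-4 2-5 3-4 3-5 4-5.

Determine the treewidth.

5

A width-5 tree decomposition is:
Bags: B1 = {0, 1, 2, 3, 4, 5}
Tree: (single bag)
With just one bag of size 6, the width is 6 − 1 = 5, so tw(G) ≤ 5. Conversely, {0, 1, 2, 3, 4, 5} is a clique of size 6, and the vertices of any clique must share a bag in every tree decomposition; so some bag has ≥ 6 vertices and tw(G) ≥ 5. Combining the bounds, tw(G) = 5.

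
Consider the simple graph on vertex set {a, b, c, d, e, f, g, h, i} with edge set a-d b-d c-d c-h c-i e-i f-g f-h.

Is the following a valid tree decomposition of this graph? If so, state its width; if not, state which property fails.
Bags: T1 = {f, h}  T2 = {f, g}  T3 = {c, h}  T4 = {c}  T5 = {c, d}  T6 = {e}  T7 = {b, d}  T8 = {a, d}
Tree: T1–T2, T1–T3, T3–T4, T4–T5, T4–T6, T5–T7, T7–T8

No — vertex i appears in no bag.

A tree decomposition must satisfy three properties: every vertex lies in some bag; for every edge, both endpoints lie together in some bag; and for every vertex, the bags containing it form a connected subtree. Here vertex i appears in no bag, so the decomposition is invalid.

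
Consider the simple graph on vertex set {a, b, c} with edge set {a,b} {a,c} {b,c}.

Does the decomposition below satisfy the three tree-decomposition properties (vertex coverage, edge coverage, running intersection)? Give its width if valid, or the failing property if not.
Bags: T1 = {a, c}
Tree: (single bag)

A tree decomposition must satisfy three properties: every vertex lies in some bag; for every edge, both endpoints lie together in some bag; and for every vertex, the bags containing it form a connected subtree. Here vertex b appears in no bag, so the decomposition is invalid.

No — vertex b appears in no bag.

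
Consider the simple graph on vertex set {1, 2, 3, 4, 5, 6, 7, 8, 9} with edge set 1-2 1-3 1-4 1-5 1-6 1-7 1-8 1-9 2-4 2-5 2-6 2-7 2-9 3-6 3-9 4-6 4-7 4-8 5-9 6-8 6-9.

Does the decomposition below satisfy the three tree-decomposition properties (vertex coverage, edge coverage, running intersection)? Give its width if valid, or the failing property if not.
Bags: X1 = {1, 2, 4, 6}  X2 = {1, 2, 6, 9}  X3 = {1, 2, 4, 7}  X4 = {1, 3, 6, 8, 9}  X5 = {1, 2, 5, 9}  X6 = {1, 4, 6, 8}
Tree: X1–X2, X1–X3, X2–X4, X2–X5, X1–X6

A tree decomposition must satisfy three properties: every vertex lies in some bag; for every edge, both endpoints lie together in some bag; and for every vertex, the bags containing it form a connected subtree. Here bags containing vertex 8 are not connected in the tree, so the decomposition is invalid.

No — bags containing vertex 8 are not connected in the tree.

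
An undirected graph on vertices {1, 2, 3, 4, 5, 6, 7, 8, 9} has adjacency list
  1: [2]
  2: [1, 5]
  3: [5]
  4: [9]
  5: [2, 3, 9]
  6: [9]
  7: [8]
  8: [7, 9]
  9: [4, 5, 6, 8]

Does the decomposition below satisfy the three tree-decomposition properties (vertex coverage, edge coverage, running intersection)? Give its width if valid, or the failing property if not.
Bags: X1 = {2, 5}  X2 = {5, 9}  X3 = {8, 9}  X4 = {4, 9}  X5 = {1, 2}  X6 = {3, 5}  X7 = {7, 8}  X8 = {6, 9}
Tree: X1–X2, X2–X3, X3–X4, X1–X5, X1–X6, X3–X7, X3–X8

Vertex coverage: the bags together contain {1, 2, 3, 4, 5, 6, 7, 8, 9}, the full vertex set. Edge coverage: each edge of G has both endpoints in at least one bag. Running intersection: for every vertex, the bags containing it form a connected subtree. All three properties hold, so this is a valid tree decomposition of width max|bag| − 1 = 1, and hence tw(G) ≤ 1.

Yes; width 1.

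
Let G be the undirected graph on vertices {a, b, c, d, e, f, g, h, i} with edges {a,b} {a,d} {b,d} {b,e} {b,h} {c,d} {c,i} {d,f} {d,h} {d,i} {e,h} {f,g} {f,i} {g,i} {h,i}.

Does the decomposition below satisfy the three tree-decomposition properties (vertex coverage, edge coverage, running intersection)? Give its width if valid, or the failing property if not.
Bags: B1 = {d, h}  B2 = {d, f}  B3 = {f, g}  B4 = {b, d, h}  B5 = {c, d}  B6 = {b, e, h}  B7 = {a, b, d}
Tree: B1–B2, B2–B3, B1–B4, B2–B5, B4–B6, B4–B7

A tree decomposition must satisfy three properties: every vertex lies in some bag; for every edge, both endpoints lie together in some bag; and for every vertex, the bags containing it form a connected subtree. Here vertex i appears in no bag, so the decomposition is invalid.

No — vertex i appears in no bag.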